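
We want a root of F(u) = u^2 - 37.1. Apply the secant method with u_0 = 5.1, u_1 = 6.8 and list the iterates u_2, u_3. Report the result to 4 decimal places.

6.0319, 6.0877

F(5.1) = -11.090000, F(6.8) = 9.140000
u_2 = 6.800000 − 9.140000·(6.800000 − 5.100000) / (9.140000 − (-11.090000)) = 6.800000 − (15.538000)/(20.230000) = 6.031933
F(6.031933) = -0.715787
u_3 = 6.031933 − (-0.715787)·(6.031933 − 6.800000) / (-0.715787 − 9.140000) = 6.031933 − (0.549773)/(-9.855787) = 6.087714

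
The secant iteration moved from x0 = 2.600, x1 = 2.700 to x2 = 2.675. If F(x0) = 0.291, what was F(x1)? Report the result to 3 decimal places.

-0.097

The secant line through (2.600, 0.291) and (2.700, F(x1)) crosses zero at x2 = 2.675.
So (2.600, 0.291), (2.700, F(x1)), (2.675, 0) are collinear:
F(x1) = 0.291 · (2.700 − 2.675) / (2.600 − 2.675) = 0.291 · (0.02500)/(-0.07500) = -0.09700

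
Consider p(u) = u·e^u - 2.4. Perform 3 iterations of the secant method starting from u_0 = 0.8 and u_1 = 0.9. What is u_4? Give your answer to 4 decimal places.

p(0.8) = -0.619567, p(0.9) = -0.186357
u_2 = 0.900000 − (-0.186357)·(0.900000 − 0.800000) / (-0.186357 − (-0.619567)) = 0.900000 − (-0.018636)/(0.433210) = 0.943018
p(0.943018) = 0.021404
u_3 = 0.943018 − 0.021404·(0.943018 − 0.900000) / (0.021404 − (-0.186357)) = 0.943018 − (0.000921)/(0.207761) = 0.938586
p(0.938586) = -0.000633
u_4 = 0.938586 − (-0.000633)·(0.938586 − 0.943018) / (-0.000633 − 0.021404) = 0.938586 − (0.000003)/(-0.022037) = 0.938713

0.9387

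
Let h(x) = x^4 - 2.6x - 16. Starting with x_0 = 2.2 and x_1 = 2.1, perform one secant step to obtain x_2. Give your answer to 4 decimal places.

2.1541

h(2.2) = 1.705600, h(2.1) = -2.011900
x_2 = 2.100000 − (-2.011900)·(2.100000 − 2.200000) / (-2.011900 − 1.705600) = 2.100000 − (0.201190)/(-3.717500) = 2.154120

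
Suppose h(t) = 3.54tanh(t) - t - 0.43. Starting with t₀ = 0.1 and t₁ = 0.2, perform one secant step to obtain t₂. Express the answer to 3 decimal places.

h(0.1) = -0.17718, h(0.2) = 0.06871
t₂ = 0.20000 − 0.06871·(0.20000 − 0.10000) / (0.06871 − (-0.17718)) = 0.20000 − (0.00687)/(0.24588) = 0.17206

0.172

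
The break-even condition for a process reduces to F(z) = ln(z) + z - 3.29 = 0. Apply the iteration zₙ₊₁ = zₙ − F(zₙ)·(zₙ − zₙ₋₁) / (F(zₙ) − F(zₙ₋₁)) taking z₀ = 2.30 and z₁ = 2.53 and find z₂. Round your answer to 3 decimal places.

F(2.30) = -0.15709, F(2.53) = 0.16822
z₂ = 2.53000 − 0.16822·(2.53000 − 2.30000) / (0.16822 − (-0.15709)) = 2.53000 − (0.03869)/(0.32531) = 2.41107

2.411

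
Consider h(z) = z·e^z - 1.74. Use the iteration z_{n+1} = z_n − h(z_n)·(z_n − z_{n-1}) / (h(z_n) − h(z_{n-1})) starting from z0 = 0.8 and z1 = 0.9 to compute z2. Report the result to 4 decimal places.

h(0.8) = 0.040433, h(0.9) = 0.473643
z2 = 0.900000 − 0.473643·(0.900000 − 0.800000) / (0.473643 − 0.040433) = 0.900000 − (0.047364)/(0.433210) = 0.790667

0.7907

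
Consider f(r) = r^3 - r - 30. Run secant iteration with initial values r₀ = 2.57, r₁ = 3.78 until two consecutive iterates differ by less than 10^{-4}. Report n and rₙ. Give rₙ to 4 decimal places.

f(2.57) = -15.595407, f(3.78) = 20.230152
r₂ = 3.780000 − 20.230152·(1.210000)/(35.825559) = 3.096731;  |Δ| = 0.683269
f(3.096731) = -3.399869
r₃ = 3.096731 − (-3.399869)·(-0.683269)/(-23.630021) = 3.195039;  |Δ| = 0.098308
f(3.195039) = -0.579191
r₄ = 3.195039 − (-0.579191)·(0.098308)/(2.820678) = 3.215226;  |Δ| = 0.020186
f(3.215226) = 0.022740
r₅ = 3.215226 − 0.022740·(0.020186)/(0.601932) = 3.214463;  |Δ| = 0.000763
f(3.214463) = -0.000143
r₆ = 3.214463 − (-0.000143)·(-0.000763)/(-0.022883) = 3.214468;  |Δ| = 0.000005
|r₆ − r₅| = 0.000005 < 10^{-4}

n = 6, rₙ = 3.2145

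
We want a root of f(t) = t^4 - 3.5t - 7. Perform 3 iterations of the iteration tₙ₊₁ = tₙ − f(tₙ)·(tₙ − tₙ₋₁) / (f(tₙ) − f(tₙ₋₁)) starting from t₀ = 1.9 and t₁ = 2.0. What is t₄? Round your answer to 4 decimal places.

1.9252

f(1.9) = -0.617900, f(2.0) = 2.000000
t₂ = 2.000000 − 2.000000·(2.000000 − 1.900000) / (2.000000 − (-0.617900)) = 2.000000 − (0.200000)/(2.617900) = 1.923603
f(1.923603) = -0.040774
t₃ = 1.923603 − (-0.040774)·(1.923603 − 2.000000) / (-0.040774 − 2.000000) = 1.923603 − (0.003115)/(-2.040774) = 1.925129
f(1.925129) = -0.002606
t₄ = 1.925129 − (-0.002606)·(1.925129 − 1.923603) / (-0.002606 − (-0.040774)) = 1.925129 − (-0.000004)/(0.038168) = 1.925234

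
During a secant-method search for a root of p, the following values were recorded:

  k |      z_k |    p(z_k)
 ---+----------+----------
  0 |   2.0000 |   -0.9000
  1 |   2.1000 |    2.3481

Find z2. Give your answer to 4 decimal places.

2.0277

z2 = 2.1000 − 2.3481·(2.1000 − 2.0000) / (2.3481 − (-0.9000))
   = 2.1000 − (0.234810)/(3.248100) = 2.027709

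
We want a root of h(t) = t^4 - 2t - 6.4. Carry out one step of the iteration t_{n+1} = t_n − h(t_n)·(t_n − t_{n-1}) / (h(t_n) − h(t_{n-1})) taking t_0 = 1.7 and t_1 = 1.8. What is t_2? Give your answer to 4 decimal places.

1.7744

h(1.7) = -1.447900, h(1.8) = 0.497600
t_2 = 1.800000 − 0.497600·(1.800000 − 1.700000) / (0.497600 − (-1.447900)) = 1.800000 − (0.049760)/(1.945500) = 1.774423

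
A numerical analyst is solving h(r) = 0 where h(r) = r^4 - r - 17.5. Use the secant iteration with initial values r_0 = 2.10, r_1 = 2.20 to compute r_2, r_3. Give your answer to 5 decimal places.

h(2.10) = -0.1519000, h(2.20) = 3.7256000
r_2 = 2.2000000 − 3.7256000·(2.2000000 − 2.1000000) / (3.7256000 − (-0.1519000)) = 2.2000000 − (0.3725600)/(3.8775000) = 2.1039175
h(2.1039175) = -0.0102920
r_3 = 2.1039175 − (-0.0102920)·(2.1039175 − 2.2000000) / (-0.0102920 − 3.7256000) = 2.1039175 − (0.0009889)/(-3.7358920) = 2.1041822

2.10392, 2.10418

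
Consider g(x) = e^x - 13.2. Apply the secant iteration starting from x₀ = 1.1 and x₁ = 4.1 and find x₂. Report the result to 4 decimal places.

1.6335

g(1.1) = -10.195834, g(4.1) = 47.140288
x₂ = 4.100000 − 47.140288·(4.100000 − 1.100000) / (47.140288 − (-10.195834)) = 4.100000 − (141.420863)/(57.336122) = 1.633477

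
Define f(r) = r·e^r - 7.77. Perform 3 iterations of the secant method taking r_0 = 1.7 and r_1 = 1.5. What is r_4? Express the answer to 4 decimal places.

f(1.7) = 1.535711, f(1.5) = -1.047466
r_2 = 1.500000 − (-1.047466)·(1.500000 − 1.700000) / (-1.047466 − 1.535711) = 1.500000 − (0.209493)/(-2.583177) = 1.581099
f(1.581099) = -0.085392
r_3 = 1.581099 − (-0.085392)·(1.581099 − 1.500000) / (-0.085392 − (-1.047466)) = 1.581099 − (-0.006925)/(0.962074) = 1.588297
f(1.588297) = 0.005361
r_4 = 1.588297 − 0.005361·(1.588297 − 1.581099) / (0.005361 − (-0.085392)) = 1.588297 − (0.000039)/(0.090754) = 1.587872

1.5879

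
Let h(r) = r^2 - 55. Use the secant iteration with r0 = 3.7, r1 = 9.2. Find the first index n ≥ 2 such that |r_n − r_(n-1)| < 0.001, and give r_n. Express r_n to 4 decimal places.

h(3.7) = -41.310000, h(9.2) = 29.640000
r2 = 9.200000 − 29.640000·(5.500000)/(70.950000) = 6.902326;  |Δ| = 2.297674
h(6.902326) = -7.357902
r3 = 6.902326 − (-7.357902)·(-2.297674)/(-36.997902) = 7.359272;  |Δ| = 0.456947
h(7.359272) = -0.841114
r4 = 7.359272 − (-0.841114)·(0.456947)/(6.516787) = 7.418250;  |Δ| = 0.058978
h(7.418250) = 0.030428
r5 = 7.418250 − 0.030428·(0.058978)/(0.871542) = 7.416191;  |Δ| = 0.002059
h(7.416191) = -0.000117
r6 = 7.416191 − (-0.000117)·(-0.002059)/(-0.030545) = 7.416198;  |Δ| = 0.000008
|r6 − r5| = 0.000008 < 0.001

n = 6, r_n = 7.4162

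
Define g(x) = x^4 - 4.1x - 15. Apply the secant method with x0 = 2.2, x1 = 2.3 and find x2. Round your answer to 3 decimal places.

2.214

g(2.2) = -0.59440, g(2.3) = 3.55410
x2 = 2.30000 − 3.55410·(2.30000 − 2.20000) / (3.55410 − (-0.59440)) = 2.30000 − (0.35541)/(4.14850) = 2.21433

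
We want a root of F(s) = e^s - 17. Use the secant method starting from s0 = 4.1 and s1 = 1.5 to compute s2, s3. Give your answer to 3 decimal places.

F(4.1) = 43.34029, F(1.5) = -12.51831
s2 = 1.50000 − (-12.51831)·(1.50000 − 4.10000) / (-12.51831 − 43.34029) = 1.50000 − (32.54761)/(-55.85860) = 2.08268
F(2.08268) = -8.97406
s3 = 2.08268 − (-8.97406)·(2.08268 − 1.50000) / (-8.97406 − (-12.51831)) = 2.08268 − (-5.22899)/(3.54425) = 3.55802

2.083, 3.558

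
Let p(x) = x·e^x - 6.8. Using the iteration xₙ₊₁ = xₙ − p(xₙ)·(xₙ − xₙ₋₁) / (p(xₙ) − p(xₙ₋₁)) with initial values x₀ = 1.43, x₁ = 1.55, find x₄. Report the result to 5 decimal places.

p(1.43) = -0.8244602, p(1.55) = 0.5027788
x₂ = 1.5500000 − 0.5027788·(1.5500000 − 1.4300000) / (0.5027788 − (-0.8244602)) = 1.5500000 − (0.0603335)/(1.3272389) = 1.5045421
p(1.5045421) = -0.0264132
x₃ = 1.5045421 − (-0.0264132)·(1.5045421 − 1.5500000) / (-0.0264132 − 0.5027788) = 1.5045421 − (0.0012007)/(-0.5291920) = 1.5068110
p(1.5068110) = -0.0007891
x₄ = 1.5068110 − (-0.0007891)·(1.5068110 − 1.5045421) / (-0.0007891 − (-0.0264132)) = 1.5068110 − (-0.0000018)/(0.0256241) = 1.5068809

1.50688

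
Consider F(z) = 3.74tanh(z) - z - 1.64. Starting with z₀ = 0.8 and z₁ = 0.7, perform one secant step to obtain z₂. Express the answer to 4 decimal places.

0.7647

F(0.8) = 0.043498, F(0.7) = -0.079665
z₂ = 0.700000 − (-0.079665)·(0.700000 − 0.800000) / (-0.079665 − 0.043498) = 0.700000 − (0.007966)/(-0.123162) = 0.764683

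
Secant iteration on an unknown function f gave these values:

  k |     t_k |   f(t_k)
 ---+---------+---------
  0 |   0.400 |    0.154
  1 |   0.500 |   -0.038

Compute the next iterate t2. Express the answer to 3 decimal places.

t2 = 0.500 − (-0.038)·(0.500 − 0.400) / (-0.038 − 0.154)
   = 0.500 − (-0.00380)/(-0.19200) = 0.48021

0.480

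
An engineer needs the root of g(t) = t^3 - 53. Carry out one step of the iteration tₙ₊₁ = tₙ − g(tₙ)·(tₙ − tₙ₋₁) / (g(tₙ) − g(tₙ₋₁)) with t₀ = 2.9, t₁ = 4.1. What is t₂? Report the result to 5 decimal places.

3.67098

g(2.9) = -28.6110000, g(4.1) = 15.9210000
t₂ = 4.1000000 − 15.9210000·(4.1000000 − 2.9000000) / (15.9210000 − (-28.6110000)) = 4.1000000 − (19.1052000)/(44.5320000) = 3.6709782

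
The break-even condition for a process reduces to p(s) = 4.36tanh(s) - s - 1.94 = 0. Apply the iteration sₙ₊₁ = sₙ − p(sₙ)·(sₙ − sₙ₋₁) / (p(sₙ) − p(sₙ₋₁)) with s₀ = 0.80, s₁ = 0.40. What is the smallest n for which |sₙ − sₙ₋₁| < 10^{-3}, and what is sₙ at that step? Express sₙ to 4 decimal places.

n = 5, sₙ = 0.7028

p(0.80) = 0.155200, p(0.40) = -0.683423
s₂ = 0.400000 − (-0.683423)·(-0.400000)/(-0.838623) = 0.725974;  |Δ| = 0.325974
p(0.725974) = 0.039825
s₃ = 0.725974 − 0.039825·(0.325974)/(0.723247) = 0.708024;  |Δ| = 0.017949
p(0.708024) = 0.009119
s₄ = 0.708024 − 0.009119·(-0.017949)/(-0.030706) = 0.702694;  |Δ| = 0.005330
p(0.702694) = -0.000207
s₅ = 0.702694 − (-0.000207)·(-0.005330)/(-0.009326) = 0.702812;  |Δ| = 0.000118
|s₅ − s₄| = 0.000118 < 10^{-3}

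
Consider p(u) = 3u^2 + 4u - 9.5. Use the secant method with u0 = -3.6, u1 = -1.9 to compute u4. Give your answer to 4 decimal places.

-2.5653

p(-3.6) = 14.980000, p(-1.9) = -6.270000
u2 = -1.900000 − (-6.270000)·(-1.900000 − (-3.600000)) / (-6.270000 − 14.980000) = -1.900000 − (-10.659000)/(-21.250000) = -2.401600
p(-2.401600) = -1.803352
u3 = -2.401600 − (-1.803352)·(-2.401600 − (-1.900000)) / (-1.803352 − (-6.270000)) = -2.401600 − (0.904562)/(4.466648) = -2.604115
p(-2.604115) = 0.427781
u4 = -2.604115 − 0.427781·(-2.604115 − (-2.401600)) / (0.427781 − (-1.803352)) = -2.604115 − (-0.086632)/(2.231133) = -2.565286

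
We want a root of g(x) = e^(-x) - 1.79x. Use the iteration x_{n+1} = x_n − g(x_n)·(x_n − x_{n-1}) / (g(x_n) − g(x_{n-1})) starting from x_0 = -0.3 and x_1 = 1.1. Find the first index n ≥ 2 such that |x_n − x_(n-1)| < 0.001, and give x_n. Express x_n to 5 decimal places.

g(-0.3) = 1.8868588, g(1.1) = -1.6361289
x_2 = 1.1000000 − (-1.6361289)·(1.4000000)/(-3.5229877) = 0.4498188;  |Δ| = 0.6501812
g(0.4498188) = -0.1674319
x_3 = 0.4498188 − (-0.1674319)·(-0.6501812)/(1.4686970) = 0.3756979;  |Δ| = 0.0741208
g(0.3756979) = 0.0143105
x_4 = 0.3756979 − 0.0143105·(-0.0741208)/(0.1817424) = 0.3815342;  |Δ| = 0.0058363
g(0.3815342) = -0.0001333
x_5 = 0.3815342 − (-0.0001333)·(0.0058363)/(-0.0144438) = 0.3814804;  |Δ| = 0.0000539
|x_5 − x_4| = 0.0000539 < 0.001

n = 5, x_n = 0.38148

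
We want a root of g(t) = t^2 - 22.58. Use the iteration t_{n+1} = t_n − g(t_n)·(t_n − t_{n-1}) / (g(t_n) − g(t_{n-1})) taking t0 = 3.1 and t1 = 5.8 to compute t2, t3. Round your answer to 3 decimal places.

4.557, 4.732

g(3.1) = -12.97000, g(5.8) = 11.06000
t2 = 5.80000 − 11.06000·(5.80000 − 3.10000) / (11.06000 − (-12.97000)) = 5.80000 − (29.86200)/(24.03000) = 4.55730
g(4.55730) = -1.81099
t3 = 4.55730 − (-1.81099)·(4.55730 − 5.80000) / (-1.81099 − 11.06000) = 4.55730 − (2.25051)/(-12.87099) = 4.73215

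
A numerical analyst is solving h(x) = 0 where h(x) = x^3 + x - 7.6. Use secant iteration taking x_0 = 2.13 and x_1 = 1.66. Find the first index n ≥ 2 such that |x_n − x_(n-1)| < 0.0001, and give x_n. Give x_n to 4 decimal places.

h(2.13) = 4.193597, h(1.66) = -1.365704
x_2 = 1.660000 − (-1.365704)·(-0.470000)/(-5.559301) = 1.775461;  |Δ| = 0.115461
h(1.775461) = -0.227824
x_3 = 1.775461 − (-0.227824)·(0.115461)/(1.137880) = 1.798578;  |Δ| = 0.023117
h(1.798578) = 0.016768
x_4 = 1.798578 − 0.016768·(0.023117)/(0.244592) = 1.796993;  |Δ| = 0.001585
h(1.796993) = -0.000183
x_5 = 1.796993 − (-0.000183)·(-0.001585)/(-0.016951) = 1.797010;  |Δ| = 0.000017
|x_5 − x_4| = 0.000017 < 0.0001

n = 5, x_n = 1.7970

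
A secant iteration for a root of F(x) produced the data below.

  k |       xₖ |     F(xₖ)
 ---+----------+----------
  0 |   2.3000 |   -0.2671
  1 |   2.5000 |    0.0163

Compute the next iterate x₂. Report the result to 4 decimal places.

2.4885

x₂ = 2.5000 − 0.0163·(2.5000 − 2.3000) / (0.0163 − (-0.2671))
   = 2.5000 − (0.003260)/(0.283400) = 2.488497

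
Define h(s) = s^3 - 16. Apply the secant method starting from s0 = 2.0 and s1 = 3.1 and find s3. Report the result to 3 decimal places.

h(2.0) = -8.00000, h(3.1) = 13.79100
s2 = 3.10000 − 13.79100·(3.10000 − 2.00000) / (13.79100 − (-8.00000)) = 3.10000 − (15.17010)/(21.79100) = 2.40384
h(2.40384) = -2.10960
s3 = 2.40384 − (-2.10960)·(2.40384 − 3.10000) / (-2.10960 − 13.79100) = 2.40384 − (1.46863)/(-15.90060) = 2.49620

2.496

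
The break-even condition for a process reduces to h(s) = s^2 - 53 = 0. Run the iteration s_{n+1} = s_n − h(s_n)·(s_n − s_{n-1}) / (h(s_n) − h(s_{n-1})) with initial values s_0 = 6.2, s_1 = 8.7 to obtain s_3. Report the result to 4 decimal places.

7.2709

h(6.2) = -14.560000, h(8.7) = 22.690000
s_2 = 8.700000 − 22.690000·(8.700000 − 6.200000) / (22.690000 − (-14.560000)) = 8.700000 − (56.725000)/(37.250000) = 7.177181
h(7.177181) = -1.488070
s_3 = 7.177181 − (-1.488070)·(7.177181 − 8.700000) / (-1.488070 − 22.690000) = 7.177181 − (2.266061)/(-24.178070) = 7.270905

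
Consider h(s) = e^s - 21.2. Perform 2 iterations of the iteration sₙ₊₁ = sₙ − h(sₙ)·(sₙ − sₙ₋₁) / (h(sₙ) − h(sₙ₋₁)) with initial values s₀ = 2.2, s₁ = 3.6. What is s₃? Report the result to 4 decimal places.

2.9936

h(2.2) = -12.174987, h(3.6) = 15.398234
s₂ = 3.600000 − 15.398234·(3.600000 − 2.200000) / (15.398234 − (-12.174987)) = 3.600000 − (21.557528)/(27.573221) = 2.818172
h(2.818172) = -4.453797
s₃ = 2.818172 − (-4.453797)·(2.818172 − 3.600000) / (-4.453797 − 15.398234) = 2.818172 − (3.482105)/(-19.852031) = 2.993575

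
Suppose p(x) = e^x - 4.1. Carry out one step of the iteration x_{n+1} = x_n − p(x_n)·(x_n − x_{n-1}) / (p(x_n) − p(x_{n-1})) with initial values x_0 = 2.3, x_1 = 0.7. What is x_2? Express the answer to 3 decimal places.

p(2.3) = 5.87418, p(0.7) = -2.08625
x_2 = 0.70000 − (-2.08625)·(0.70000 − 2.30000) / (-2.08625 − 5.87418) = 0.70000 − (3.33800)/(-7.96043) = 1.11932

1.119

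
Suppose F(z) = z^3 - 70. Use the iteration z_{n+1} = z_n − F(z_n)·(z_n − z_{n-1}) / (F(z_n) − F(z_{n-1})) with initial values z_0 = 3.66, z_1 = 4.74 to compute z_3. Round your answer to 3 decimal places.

4.112

F(3.66) = -20.97210, F(4.74) = 36.49642
z_2 = 4.74000 − 36.49642·(4.74000 − 3.66000) / (36.49642 − (-20.97210)) = 4.74000 − (39.41614)/(57.46853) = 4.05413
F(4.05413) = -3.36661
z_3 = 4.05413 − (-3.36661)·(4.05413 − 4.74000) / (-3.36661 − 36.49642) = 4.05413 − (2.30907)/(-39.86304) = 4.11205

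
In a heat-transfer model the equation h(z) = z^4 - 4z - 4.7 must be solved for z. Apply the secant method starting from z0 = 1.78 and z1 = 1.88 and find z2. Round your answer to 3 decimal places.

1.867

h(1.78) = -1.78124, h(1.88) = 0.27198
z2 = 1.88000 − 0.27198·(1.88000 − 1.78000) / (0.27198 − (-1.78124)) = 1.88000 − (0.02720)/(2.05322) = 1.86675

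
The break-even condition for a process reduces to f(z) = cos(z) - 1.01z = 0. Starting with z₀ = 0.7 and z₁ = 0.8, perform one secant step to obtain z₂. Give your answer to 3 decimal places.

f(0.7) = 0.05784, f(0.8) = -0.11129
z₂ = 0.80000 − (-0.11129)·(0.80000 − 0.70000) / (-0.11129 − 0.05784) = 0.80000 − (-0.01113)/(-0.16914) = 0.73420

0.734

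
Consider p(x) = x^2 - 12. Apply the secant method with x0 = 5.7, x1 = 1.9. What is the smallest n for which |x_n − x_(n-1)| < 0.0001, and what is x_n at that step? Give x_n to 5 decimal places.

p(5.7) = 20.4900000, p(1.9) = -8.3900000
x2 = 1.9000000 − (-8.3900000)·(-3.8000000)/(-28.8800000) = 3.0039474;  |Δ| = 1.1039474
p(3.0039474) = -2.9763002
x3 = 3.0039474 − (-2.9763002)·(1.1039474)/(5.4136998) = 3.6108666;  |Δ| = 0.6069193
p(3.6108666) = 1.0383580
x4 = 3.6108666 − 1.0383580·(0.6069193)/(4.0146582) = 3.4538920;  |Δ| = 0.1569746
p(3.4538920) = -0.0706299
x5 = 3.4538920 − (-0.0706299)·(-0.1569746)/(-1.1089878) = 3.4638895;  |Δ| = 0.0099975
p(3.4638895) = -0.0014694
x6 = 3.4638895 − (-0.0014694)·(0.0099975)/(0.0691605) = 3.4641019;  |Δ| = 0.0002124
p(3.4641019) = 0.0000022
x7 = 3.4641019 − 0.0000022·(0.0002124)/(0.0014716) = 3.4641016;  |Δ| = 0.0000003
|x7 − x6| = 0.0000003 < 0.0001

n = 7, x_n = 3.46410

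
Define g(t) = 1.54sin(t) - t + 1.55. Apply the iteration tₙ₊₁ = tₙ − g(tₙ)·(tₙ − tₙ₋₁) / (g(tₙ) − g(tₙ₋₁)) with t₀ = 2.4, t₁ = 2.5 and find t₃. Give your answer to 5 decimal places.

g(2.4) = 0.1902133, g(2.5) = -0.0283529
t₂ = 2.5000000 − (-0.0283529)·(2.5000000 − 2.4000000) / (-0.0283529 − 0.1902133) = 2.5000000 − (-0.0028353)/(-0.2185662) = 2.4870278
g(2.4870278) = 0.0005460
t₃ = 2.4870278 − 0.0005460·(2.4870278 − 2.5000000) / (0.0005460 − (-0.0283529)) = 2.4870278 − (-0.0000071)/(0.0288989) = 2.4872728

2.48727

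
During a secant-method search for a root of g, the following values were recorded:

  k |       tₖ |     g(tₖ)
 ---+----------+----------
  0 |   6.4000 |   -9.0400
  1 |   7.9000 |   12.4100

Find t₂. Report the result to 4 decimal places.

7.0322

t₂ = 7.9000 − 12.4100·(7.9000 − 6.4000) / (12.4100 − (-9.0400))
   = 7.9000 − (18.615000)/(21.450000) = 7.032168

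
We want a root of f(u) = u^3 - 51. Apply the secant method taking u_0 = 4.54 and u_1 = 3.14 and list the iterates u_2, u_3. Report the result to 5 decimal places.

3.58807, 3.72943

f(4.54) = 42.5766640, f(3.14) = -20.0408560
u_2 = 3.1400000 − (-20.0408560)·(3.1400000 − 4.5400000) / (-20.0408560 − 42.5766640) = 3.1400000 − (28.0571984)/(-62.6175200) = 3.5880727
f(3.5880727) = -4.8062005
u_3 = 3.5880727 − (-4.8062005)·(3.5880727 − 3.1400000) / (-4.8062005 − (-20.0408560)) = 3.5880727 − (-2.1535270)/(15.2346555) = 3.7294298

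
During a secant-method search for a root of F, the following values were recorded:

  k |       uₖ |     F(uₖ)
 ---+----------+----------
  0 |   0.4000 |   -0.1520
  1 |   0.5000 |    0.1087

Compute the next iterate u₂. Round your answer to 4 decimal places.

u₂ = 0.5000 − 0.1087·(0.5000 − 0.4000) / (0.1087 − (-0.1520))
   = 0.5000 − (0.010870)/(0.260700) = 0.458305

0.4583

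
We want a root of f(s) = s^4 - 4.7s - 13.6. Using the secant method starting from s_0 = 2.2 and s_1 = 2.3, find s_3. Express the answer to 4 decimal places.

2.2134

f(2.2) = -0.514400, f(2.3) = 3.574100
s_2 = 2.300000 − 3.574100·(2.300000 − 2.200000) / (3.574100 − (-0.514400)) = 2.300000 − (0.357410)/(4.088500) = 2.212582
f(2.212582) = -0.033042
s_3 = 2.212582 − (-0.033042)·(2.212582 − 2.300000) / (-0.033042 − 3.574100) = 2.212582 − (0.002889)/(-3.607142) = 2.213382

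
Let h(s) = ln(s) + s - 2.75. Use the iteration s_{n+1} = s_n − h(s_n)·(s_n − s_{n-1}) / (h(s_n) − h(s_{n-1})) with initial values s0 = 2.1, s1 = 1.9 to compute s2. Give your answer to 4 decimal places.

2.0387

h(2.1) = 0.091937, h(1.9) = -0.208146
s2 = 1.900000 − (-0.208146)·(1.900000 − 2.100000) / (-0.208146 − 0.091937) = 1.900000 − (0.041629)/(-0.300083) = 2.038725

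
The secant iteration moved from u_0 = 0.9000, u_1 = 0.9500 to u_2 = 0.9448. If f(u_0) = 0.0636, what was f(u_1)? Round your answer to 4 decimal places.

-0.0074

The secant line through (0.9000, 0.0636) and (0.9500, f(u_1)) crosses zero at u_2 = 0.9448.
So (0.9000, 0.0636), (0.9500, f(u_1)), (0.9448, 0) are collinear:
f(u_1) = 0.0636 · (0.9500 − 0.9448) / (0.9000 − 0.9448) = 0.0636 · (0.005200)/(-0.044800) = -0.007382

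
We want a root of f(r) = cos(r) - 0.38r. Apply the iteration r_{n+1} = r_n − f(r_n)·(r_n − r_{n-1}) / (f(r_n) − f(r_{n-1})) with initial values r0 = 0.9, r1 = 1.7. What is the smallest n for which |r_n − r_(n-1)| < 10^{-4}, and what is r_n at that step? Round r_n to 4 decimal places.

f(0.9) = 0.279610, f(1.7) = -0.774844
r2 = 1.700000 − (-0.774844)·(0.800000)/(-1.054454) = 1.112136;  |Δ| = 0.587864
f(1.112136) = 0.020135
r3 = 1.112136 − 0.020135·(-0.587864)/(0.794980) = 1.127026;  |Δ| = 0.014889
f(1.127026) = 0.001078
r4 = 1.127026 − 0.001078·(0.014889)/(-0.019057) = 1.127868;  |Δ| = 0.000842
f(1.127868) = -0.000003
r5 = 1.127868 − (-0.000003)·(0.000842)/(-0.001081) = 1.127866;  |Δ| = 0.000002
|r5 − r4| = 0.000002 < 10^{-4}

n = 5, r_n = 1.1279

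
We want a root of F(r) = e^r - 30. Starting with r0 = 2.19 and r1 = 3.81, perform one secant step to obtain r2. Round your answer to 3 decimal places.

F(2.19) = -21.06479, F(3.81) = 15.15044
r2 = 3.81000 − 15.15044·(3.81000 − 2.19000) / (15.15044 − (-21.06479)) = 3.81000 − (24.54371)/(36.21523) = 3.13228

3.132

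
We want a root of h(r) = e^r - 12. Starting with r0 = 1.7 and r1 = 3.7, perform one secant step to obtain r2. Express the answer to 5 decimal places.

2.07320

h(1.7) = -6.5260526, h(3.7) = 28.4473044
r2 = 3.7000000 − 28.4473044·(3.7000000 − 1.7000000) / (28.4473044 − (-6.5260526)) = 3.7000000 − (56.8946087)/(34.9733570) = 2.0732014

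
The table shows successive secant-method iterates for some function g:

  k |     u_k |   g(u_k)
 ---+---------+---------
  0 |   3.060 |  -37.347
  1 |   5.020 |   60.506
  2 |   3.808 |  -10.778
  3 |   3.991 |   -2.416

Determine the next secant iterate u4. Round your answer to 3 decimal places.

4.044

u4 = 3.991 − (-2.416)·(3.991 − 3.808) / (-2.416 − (-10.778))
   = 3.991 − (-0.44213)/(8.36200) = 4.04387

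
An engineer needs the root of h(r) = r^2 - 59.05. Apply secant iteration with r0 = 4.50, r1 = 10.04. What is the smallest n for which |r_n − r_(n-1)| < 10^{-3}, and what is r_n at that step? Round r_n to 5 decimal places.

h(4.50) = -38.8000000, h(10.04) = 41.7516000
r2 = 10.0400000 − 41.7516000·(5.5400000)/(80.5516000) = 7.1685007;  |Δ| = 2.8714993
h(7.1685007) = -7.6625979
r3 = 7.1685007 − (-7.6625979)·(-2.8714993)/(-49.4141979) = 7.6137805;  |Δ| = 0.4452798
h(7.6137805) = -1.0803466
r4 = 7.6137805 − (-1.0803466)·(0.4452798)/(6.5822513) = 7.6868644;  |Δ| = 0.0730839
h(7.6868644) = 0.0378840
r5 = 7.6868644 − 0.0378840·(0.0730839)/(1.1182306) = 7.6843884;  |Δ| = 0.0024760
h(7.6843884) = -0.0001748
r6 = 7.6843884 − (-0.0001748)·(-0.0024760)/(-0.0380589) = 7.6843998;  |Δ| = 0.0000114
|r6 − r5| = 0.0000114 < 10^{-3}

n = 6, r_n = 7.68440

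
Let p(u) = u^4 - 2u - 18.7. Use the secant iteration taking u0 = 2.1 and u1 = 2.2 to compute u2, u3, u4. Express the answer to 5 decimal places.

p(2.1) = -3.4519000, p(2.2) = 0.3256000
u2 = 2.2000000 − 0.3256000·(2.2000000 − 2.1000000) / (0.3256000 − (-3.4519000)) = 2.2000000 − (0.0325600)/(3.7775000) = 2.1913805
p(2.1913805) = -0.0221291
u3 = 2.1913805 − (-0.0221291)·(2.1913805 − 2.2000000) / (-0.0221291 − 0.3256000) = 2.1913805 − (0.0001907)/(-0.3477291) = 2.1919291
p(2.1919291) = -0.0001279
u4 = 2.1919291 − (-0.0001279)·(2.1919291 − 2.1913805) / (-0.0001279 − (-0.0221291)) = 2.1919291 − (-0.0000001)/(0.0220012) = 2.1919323

2.19138, 2.19193, 2.19193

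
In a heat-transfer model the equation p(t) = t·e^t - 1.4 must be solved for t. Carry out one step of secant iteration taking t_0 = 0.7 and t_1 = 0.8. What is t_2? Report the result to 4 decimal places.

0.6974

p(0.7) = 0.009627, p(0.8) = 0.380433
t_2 = 0.800000 − 0.380433·(0.800000 − 0.700000) / (0.380433 − 0.009627) = 0.800000 − (0.038043)/(0.370806) = 0.697404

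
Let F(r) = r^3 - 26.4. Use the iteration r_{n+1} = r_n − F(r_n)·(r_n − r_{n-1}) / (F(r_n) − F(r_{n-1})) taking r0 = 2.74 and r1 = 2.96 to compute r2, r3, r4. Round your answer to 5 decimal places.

F(2.74) = -5.8291760, F(2.96) = -0.4656640
r2 = 2.9600000 − (-0.4656640)·(2.9600000 − 2.7400000) / (-0.4656640 − (-5.8291760)) = 2.9600000 − (-0.1024461)/(5.3635120) = 2.9791006
F(2.9791006) = 0.0396371
r3 = 2.9791006 − 0.0396371·(2.9791006 − 2.9600000) / (0.0396371 − (-0.4656640)) = 2.9791006 − (0.0007571)/(0.5053011) = 2.9776023
F(2.9776023) = -0.0002352
r4 = 2.9776023 − (-0.0002352)·(2.9776023 − 2.9791006) / (-0.0002352 − 0.0396371) = 2.9776023 − (0.0000004)/(-0.0398722) = 2.9776111

2.97910, 2.97760, 2.97761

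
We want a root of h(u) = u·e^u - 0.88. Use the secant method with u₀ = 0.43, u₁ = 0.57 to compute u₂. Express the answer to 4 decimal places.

h(0.43) = -0.218979, h(0.57) = 0.127912
u₂ = 0.570000 − 0.127912·(0.570000 − 0.430000) / (0.127912 − (-0.218979)) = 0.570000 − (0.017908)/(0.346891) = 0.518377

0.5184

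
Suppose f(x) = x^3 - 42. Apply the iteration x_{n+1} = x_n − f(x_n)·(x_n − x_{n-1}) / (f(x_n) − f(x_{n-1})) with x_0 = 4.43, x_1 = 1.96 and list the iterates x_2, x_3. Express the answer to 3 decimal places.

3.032, 3.776

f(4.43) = 44.93831, f(1.96) = -34.47046
x_2 = 1.96000 − (-34.47046)·(1.96000 − 4.43000) / (-34.47046 − 44.93831) = 1.96000 − (85.14205)/(-79.40877) = 3.03220
f(3.03220) = -14.12125
x_3 = 3.03220 − (-14.12125)·(3.03220 − 1.96000) / (-14.12125 − (-34.47046)) = 3.03220 − (-15.14080)/(20.34922) = 3.77625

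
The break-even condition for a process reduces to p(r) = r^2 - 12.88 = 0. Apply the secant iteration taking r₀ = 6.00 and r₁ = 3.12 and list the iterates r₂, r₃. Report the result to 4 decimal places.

p(6.00) = 23.120000, p(3.12) = -3.145600
r₂ = 3.120000 − (-3.145600)·(3.120000 − 6.000000) / (-3.145600 − 23.120000) = 3.120000 − (9.059328)/(-26.265600) = 3.464912
p(3.464912) = -0.874383
r₃ = 3.464912 − (-0.874383)·(3.464912 − 3.120000) / (-0.874383 − (-3.145600)) = 3.464912 − (-0.301585)/(2.271217) = 3.597698

3.4649, 3.5977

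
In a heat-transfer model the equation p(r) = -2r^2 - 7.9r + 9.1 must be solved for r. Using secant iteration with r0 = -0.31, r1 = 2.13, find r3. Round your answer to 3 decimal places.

p(-0.31) = 11.35680, p(2.13) = -16.80080
r2 = 2.13000 − (-16.80080)·(2.13000 − (-0.31000)) / (-16.80080 − 11.35680) = 2.13000 − (-40.99395)/(-28.15760) = 0.67412
p(0.67412) = 2.86553
r3 = 0.67412 − 2.86553·(0.67412 − 2.13000) / (2.86553 − (-16.80080)) = 0.67412 − (-4.17185)/(19.66633) = 0.88626

0.886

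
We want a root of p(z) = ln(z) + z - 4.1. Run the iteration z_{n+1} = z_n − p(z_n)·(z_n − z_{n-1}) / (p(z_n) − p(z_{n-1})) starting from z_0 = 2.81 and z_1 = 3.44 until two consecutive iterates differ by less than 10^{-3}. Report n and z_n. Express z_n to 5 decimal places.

p(2.81) = -0.2568155, p(3.44) = 0.5754715
z_2 = 3.4400000 − 0.5754715·(0.6300000)/(0.8322870) = 3.0043966;  |Δ| = 0.4356034
p(3.0043966) = 0.0044734
z_3 = 3.0043966 − 0.0044734·(-0.4356034)/(-0.5709981) = 3.0009840;  |Δ| = 0.0034126
p(3.0009840) = -0.0000758
z_4 = 3.0009840 − (-0.0000758)·(-0.0034126)/(-0.0045492) = 3.0010408;  |Δ| = 0.0000569
|z_4 − z_3| = 0.0000569 < 10^{-3}

n = 4, z_n = 3.00104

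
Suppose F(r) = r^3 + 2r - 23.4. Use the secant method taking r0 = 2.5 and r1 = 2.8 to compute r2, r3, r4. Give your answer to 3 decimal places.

F(2.5) = -2.77500, F(2.8) = 4.15200
r2 = 2.80000 − 4.15200·(2.80000 − 2.50000) / (4.15200 − (-2.77500)) = 2.80000 − (1.24560)/(6.92700) = 2.62018
F(2.62018) = -0.17116
r3 = 2.62018 − (-0.17116)·(2.62018 − 2.80000) / (-0.17116 − 4.15200) = 2.62018 − (0.03078)/(-4.32316) = 2.62730
F(2.62730) = -0.00989
r4 = 2.62730 − (-0.00989)·(2.62730 − 2.62018) / (-0.00989 − (-0.17116)) = 2.62730 − (-0.00007)/(0.16127) = 2.62774

2.620, 2.627, 2.628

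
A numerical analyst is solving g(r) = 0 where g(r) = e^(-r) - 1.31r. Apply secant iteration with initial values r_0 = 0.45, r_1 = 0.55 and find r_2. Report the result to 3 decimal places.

g(0.45) = 0.04813, g(0.55) = -0.14355
r_2 = 0.55000 − (-0.14355)·(0.55000 − 0.45000) / (-0.14355 − 0.04813) = 0.55000 − (-0.01436)/(-0.19168) = 0.47511

0.475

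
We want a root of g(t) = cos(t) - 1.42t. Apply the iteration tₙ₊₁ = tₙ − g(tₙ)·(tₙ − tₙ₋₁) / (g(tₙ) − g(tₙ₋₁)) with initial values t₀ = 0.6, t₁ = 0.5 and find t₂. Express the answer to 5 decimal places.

0.58627

g(0.6) = -0.0266644, g(0.5) = 0.1675826
t₂ = 0.5000000 − 0.1675826·(0.5000000 − 0.6000000) / (0.1675826 − (-0.0266644)) = 0.5000000 − (-0.0167583)/(0.1942469) = 0.5862729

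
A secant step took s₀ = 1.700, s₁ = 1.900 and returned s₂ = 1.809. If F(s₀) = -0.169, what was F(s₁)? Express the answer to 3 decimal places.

0.141

The secant line through (1.700, -0.169) and (1.900, F(s₁)) crosses zero at s₂ = 1.809.
So (1.700, -0.169), (1.900, F(s₁)), (1.809, 0) are collinear:
F(s₁) = -0.169 · (1.900 − 1.809) / (1.700 − 1.809) = -0.169 · (0.09100)/(-0.10900) = 0.14109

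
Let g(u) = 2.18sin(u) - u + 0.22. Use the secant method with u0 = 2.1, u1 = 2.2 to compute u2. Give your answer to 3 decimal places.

2.101

g(2.1) = 0.00180, g(2.2) = -0.21748
u2 = 2.20000 − (-0.21748)·(2.20000 − 2.10000) / (-0.21748 − 0.00180) = 2.20000 − (-0.02175)/(-0.21927) = 2.10082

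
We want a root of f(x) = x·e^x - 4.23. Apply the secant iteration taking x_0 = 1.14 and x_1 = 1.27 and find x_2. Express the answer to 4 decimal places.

1.2303

f(1.14) = -0.665484, f(1.27) = 0.292283
x_2 = 1.270000 − 0.292283·(1.270000 − 1.140000) / (0.292283 − (-0.665484)) = 1.270000 − (0.037997)/(0.957767) = 1.230328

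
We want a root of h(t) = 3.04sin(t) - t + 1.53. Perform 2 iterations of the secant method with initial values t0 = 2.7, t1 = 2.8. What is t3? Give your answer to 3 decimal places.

h(2.7) = 0.12923, h(2.8) = -0.25164
t2 = 2.80000 − (-0.25164)·(2.80000 − 2.70000) / (-0.25164 − 0.12923) = 2.80000 − (-0.02516)/(-0.38087) = 2.73393
h(2.73393) = 0.00132
t3 = 2.73393 − 0.00132·(2.73393 − 2.80000) / (0.00132 − (-0.25164)) = 2.73393 − (-0.00009)/(0.25295) = 2.73428

2.734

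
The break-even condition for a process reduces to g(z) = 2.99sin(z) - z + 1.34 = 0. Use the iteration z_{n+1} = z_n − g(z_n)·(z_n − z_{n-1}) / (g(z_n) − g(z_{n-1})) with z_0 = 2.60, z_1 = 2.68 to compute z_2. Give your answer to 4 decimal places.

2.6777

g(2.60) = 0.281349, g(2.68) = -0.008330
z_2 = 2.680000 − (-0.008330)·(2.680000 − 2.600000) / (-0.008330 − 0.281349) = 2.680000 − (-0.000666)/(-0.289679) = 2.677700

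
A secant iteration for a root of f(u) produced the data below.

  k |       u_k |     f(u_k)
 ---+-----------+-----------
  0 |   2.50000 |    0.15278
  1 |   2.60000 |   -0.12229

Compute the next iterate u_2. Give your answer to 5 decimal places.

u_2 = 2.60000 − (-0.12229)·(2.60000 − 2.50000) / (-0.12229 − 0.15278)
   = 2.60000 − (-0.0122290)/(-0.2750700) = 2.5555422

2.55554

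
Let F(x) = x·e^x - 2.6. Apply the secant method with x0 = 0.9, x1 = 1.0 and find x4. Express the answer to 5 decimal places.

0.97788

F(0.9) = -0.3863572, F(1.0) = 0.1182818
x2 = 1.0000000 − 0.1182818·(1.0000000 − 0.9000000) / (0.1182818 − (-0.3863572)) = 1.0000000 − (0.0118282)/(0.5046390) = 0.9765611
F(0.9765611) = -0.0069283
x3 = 0.9765611 − (-0.0069283)·(0.9765611 − 1.0000000) / (-0.0069283 − 0.1182818) = 0.9765611 − (0.0001624)/(-0.1252102) = 0.9778581
F(0.9778581) = -0.0001147
x4 = 0.9778581 − (-0.0001147)·(0.9778581 − 0.9765611) / (-0.0001147 − (-0.0069283)) = 0.9778581 − (-0.0000001)/(0.0068136) = 0.9778799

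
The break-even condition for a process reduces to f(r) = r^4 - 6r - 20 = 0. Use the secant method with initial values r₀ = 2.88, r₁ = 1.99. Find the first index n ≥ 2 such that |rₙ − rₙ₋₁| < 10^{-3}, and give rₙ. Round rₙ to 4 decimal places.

f(2.88) = 31.517071, f(1.99) = -16.257608
r₂ = 1.990000 − (-16.257608)·(-0.890000)/(-47.774679) = 2.292865;  |Δ| = 0.302865
f(2.292865) = -6.118730
r₃ = 2.292865 − (-6.118730)·(0.302865)/(10.138878) = 2.475641;  |Δ| = 0.182776
f(2.475641) = 2.708340
r₄ = 2.475641 − 2.708340·(0.182776)/(8.827070) = 2.419561;  |Δ| = 0.056080
f(2.419561) = -0.244802
r₅ = 2.419561 − (-0.244802)·(-0.056080)/(-2.953143) = 2.424210;  |Δ| = 0.004649
f(2.424210) = -0.008540
r₆ = 2.424210 − (-0.008540)·(0.004649)/(0.236263) = 2.424378;  |Δ| = 0.000168
|r₆ − r₅| = 0.000168 < 10^{-3}

n = 6, rₙ = 2.4244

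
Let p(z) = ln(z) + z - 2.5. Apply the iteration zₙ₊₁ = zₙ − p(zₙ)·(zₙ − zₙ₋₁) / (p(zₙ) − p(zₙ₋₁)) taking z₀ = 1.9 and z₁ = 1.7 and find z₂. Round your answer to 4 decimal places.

p(1.9) = 0.041854, p(1.7) = -0.269372
z₂ = 1.700000 − (-0.269372)·(1.700000 − 1.900000) / (-0.269372 − 0.041854) = 1.700000 − (0.053874)/(-0.311226) = 1.873104

1.8731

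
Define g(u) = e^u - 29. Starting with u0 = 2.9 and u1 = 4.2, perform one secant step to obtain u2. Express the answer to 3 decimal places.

g(2.9) = -10.82585, g(4.2) = 37.68633
u2 = 4.20000 − 37.68633·(4.20000 − 2.90000) / (37.68633 − (-10.82585)) = 4.20000 − (48.99223)/(48.51219) = 3.19010

3.190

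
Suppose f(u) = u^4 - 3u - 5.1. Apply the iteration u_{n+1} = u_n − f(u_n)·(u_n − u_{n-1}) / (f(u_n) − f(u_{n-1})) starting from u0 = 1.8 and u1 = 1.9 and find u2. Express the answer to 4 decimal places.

1.8001

f(1.8) = -0.002400, f(1.9) = 2.232100
u2 = 1.900000 − 2.232100·(1.900000 − 1.800000) / (2.232100 − (-0.002400)) = 1.900000 − (0.223210)/(2.234500) = 1.800107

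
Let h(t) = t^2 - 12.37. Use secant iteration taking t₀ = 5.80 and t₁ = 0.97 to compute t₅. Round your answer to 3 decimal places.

h(5.80) = 21.27000, h(0.97) = -11.42910
t₂ = 0.97000 − (-11.42910)·(0.97000 − 5.80000) / (-11.42910 − 21.27000) = 0.97000 − (55.20255)/(-32.69910) = 2.65820
h(2.65820) = -5.30398
t₃ = 2.65820 − (-5.30398)·(2.65820 − 0.97000) / (-5.30398 − (-11.42910)) = 2.65820 − (-8.95417)/(6.12512) = 4.12008
h(4.12008) = 4.60503
t₄ = 4.12008 − 4.60503·(4.12008 − 2.65820) / (4.60503 − (-5.30398)) = 4.12008 − (6.73199)/(9.90901) = 3.44070
h(3.44070) = -0.53161
t₅ = 3.44070 − (-0.53161)·(3.44070 − 4.12008) / (-0.53161 − 4.60503) = 3.44070 − (0.36117)/(-5.13664) = 3.51101

3.511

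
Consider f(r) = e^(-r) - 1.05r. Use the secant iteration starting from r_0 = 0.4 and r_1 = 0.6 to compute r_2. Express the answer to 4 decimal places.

0.5510

f(0.4) = 0.250320, f(0.6) = -0.081188
r_2 = 0.600000 − (-0.081188)·(0.600000 − 0.400000) / (-0.081188 − 0.250320) = 0.600000 − (-0.016238)/(-0.331508) = 0.551019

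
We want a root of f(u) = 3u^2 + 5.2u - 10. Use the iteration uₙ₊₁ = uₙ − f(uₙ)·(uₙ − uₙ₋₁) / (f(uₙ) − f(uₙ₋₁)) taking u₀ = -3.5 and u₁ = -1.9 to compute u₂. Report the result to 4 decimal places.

f(-3.5) = 8.550000, f(-1.9) = -9.050000
u₂ = -1.900000 − (-9.050000)·(-1.900000 − (-3.500000)) / (-9.050000 − 8.550000) = -1.900000 − (-14.480000)/(-17.600000) = -2.722727

-2.7227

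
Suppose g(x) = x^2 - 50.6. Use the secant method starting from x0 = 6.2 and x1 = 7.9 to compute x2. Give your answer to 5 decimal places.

7.06241

g(6.2) = -12.1600000, g(7.9) = 11.8100000
x2 = 7.9000000 − 11.8100000·(7.9000000 − 6.2000000) / (11.8100000 − (-12.1600000)) = 7.9000000 − (20.0770000)/(23.9700000) = 7.0624113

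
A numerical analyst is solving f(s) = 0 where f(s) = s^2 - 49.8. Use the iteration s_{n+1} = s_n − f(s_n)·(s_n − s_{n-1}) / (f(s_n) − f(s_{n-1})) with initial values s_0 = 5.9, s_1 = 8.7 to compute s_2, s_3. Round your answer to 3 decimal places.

f(5.9) = -14.99000, f(8.7) = 25.89000
s_2 = 8.70000 − 25.89000·(8.70000 − 5.90000) / (25.89000 − (-14.99000)) = 8.70000 − (72.49200)/(40.88000) = 6.92671
f(6.92671) = -1.82066
s_3 = 6.92671 − (-1.82066)·(6.92671 − 8.70000) / (-1.82066 − 25.89000) = 6.92671 − (3.22855)/(-27.71066) = 7.04322

6.927, 7.043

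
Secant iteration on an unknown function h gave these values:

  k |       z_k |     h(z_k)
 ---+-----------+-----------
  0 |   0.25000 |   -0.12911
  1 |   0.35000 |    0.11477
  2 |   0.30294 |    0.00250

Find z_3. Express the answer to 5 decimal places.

z_3 = 0.30294 − 0.00250·(0.30294 − 0.35000) / (0.00250 − 0.11477)
   = 0.30294 − (-0.0001176)/(-0.1122700) = 0.3018921

0.30189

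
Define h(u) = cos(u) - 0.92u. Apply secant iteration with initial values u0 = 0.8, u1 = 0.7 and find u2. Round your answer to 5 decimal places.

h(0.8) = -0.0392933, h(0.7) = 0.1208422
u2 = 0.7000000 − 0.1208422·(0.7000000 − 0.8000000) / (0.1208422 − (-0.0392933)) = 0.7000000 − (-0.0120842)/(0.1601355) = 0.7754625

0.77546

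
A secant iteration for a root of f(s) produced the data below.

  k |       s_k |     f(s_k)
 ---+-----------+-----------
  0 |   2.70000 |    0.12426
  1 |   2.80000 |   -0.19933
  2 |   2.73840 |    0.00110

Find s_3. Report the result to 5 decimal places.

2.73874

s_3 = 2.73840 − 0.00110·(2.73840 − 2.80000) / (0.00110 − (-0.19933))
   = 2.73840 − (-0.0000678)/(0.2004300) = 2.7387381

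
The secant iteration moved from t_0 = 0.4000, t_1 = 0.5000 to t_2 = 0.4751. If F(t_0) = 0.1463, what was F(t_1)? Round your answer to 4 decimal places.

The secant line through (0.4000, 0.1463) and (0.5000, F(t_1)) crosses zero at t_2 = 0.4751.
So (0.4000, 0.1463), (0.5000, F(t_1)), (0.4751, 0) are collinear:
F(t_1) = 0.1463 · (0.5000 − 0.4751) / (0.4000 − 0.4751) = 0.1463 · (0.024900)/(-0.075100) = -0.048507

-0.0485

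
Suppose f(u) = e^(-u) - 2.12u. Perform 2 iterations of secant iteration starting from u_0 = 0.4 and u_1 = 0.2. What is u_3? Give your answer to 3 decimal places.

f(0.4) = -0.17768, f(0.2) = 0.39473
u_2 = 0.20000 − 0.39473·(0.20000 − 0.40000) / (0.39473 − (-0.17768)) = 0.20000 − (-0.07895)/(0.57241) = 0.33792
f(0.33792) = -0.00313
u_3 = 0.33792 − (-0.00313)·(0.33792 − 0.20000) / (-0.00313 − 0.39473) = 0.33792 − (-0.00043)/(-0.39787) = 0.33683

0.337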